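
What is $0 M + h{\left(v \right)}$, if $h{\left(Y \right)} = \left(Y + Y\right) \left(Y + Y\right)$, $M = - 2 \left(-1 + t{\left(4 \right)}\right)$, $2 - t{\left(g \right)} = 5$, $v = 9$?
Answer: $324$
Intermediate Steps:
$t{\left(g \right)} = -3$ ($t{\left(g \right)} = 2 - 5 = -3$)
$M = 8$ ($M = - 2 \left(-1 - 3\right) = \left(-2\right) \left(-4\right) = 8$)
$h{\left(Y \right)} = 4 Y^{2}$ ($h{\left(Y \right)} = 2 Y 2 Y = 4 Y^{2}$)
$0 M + h{\left(v \right)} = 0 \cdot 8 + 4 \cdot 9^{2} = 0 + 4 \cdot 81 = 0 + 324 = 324$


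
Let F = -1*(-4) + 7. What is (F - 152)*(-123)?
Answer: 17343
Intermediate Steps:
F = 11 (F = 4 + 7 = 11)
(F - 152)*(-123) = (11 - 152)*(-123) = -141*(-123) = 17343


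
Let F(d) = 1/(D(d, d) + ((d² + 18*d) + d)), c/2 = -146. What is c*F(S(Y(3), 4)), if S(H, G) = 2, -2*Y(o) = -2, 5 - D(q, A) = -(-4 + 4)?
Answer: -292/47 ≈ -6.2128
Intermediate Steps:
D(q, A) = 5 (D(q, A) = 5 - (-1)*(-4 + 4) = 5 - (-1)*0 = 5 - 1*0 = 5 + 0 = 5)
Y(o) = 1 (Y(o) = -½*(-2) = 1)
c = -292 (c = 2*(-146) = -292)
F(d) = 1/(5 + d² + 19*d) (F(d) = 1/(5 + ((d² + 18*d) + d)) = 1/(5 + (d² + 19*d)) = 1/(5 + d² + 19*d))
c*F(S(Y(3), 4)) = -292/(5 + 2² + 19*2) = -292/(5 + 4 + 38) = -292/47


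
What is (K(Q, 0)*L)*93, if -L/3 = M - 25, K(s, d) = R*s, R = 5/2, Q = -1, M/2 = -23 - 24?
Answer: -166005/2 ≈ -83003.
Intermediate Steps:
M = -94 (M = 2*(-23 - 24) = 2*(-47) = -94)
R = 5/2 (R = 5*(½) = 5/2 ≈ 2.5000)
K(s, d) = 5*s/2
L = 357 (L = -3*(-94 - 25) = -3*(-119) = 357)
(K(Q, 0)*L)*93 = (((5/2)*(-1))*357)*93 = -5/2*357*93 = -1785/2*93 = -166005/2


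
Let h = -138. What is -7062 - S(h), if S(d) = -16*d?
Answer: -9270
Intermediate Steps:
-7062 - S(h) = -7062 - (-16)*(-138) = -7062 - 1*2208 = -7062 - 2208 = -9270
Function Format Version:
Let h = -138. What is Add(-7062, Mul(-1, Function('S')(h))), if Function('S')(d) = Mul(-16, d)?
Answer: -9270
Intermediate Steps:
Add(-7062, Mul(-1, Function('S')(h))) = Add(-7062, Mul(-1, Mul(-16, -138))) = Add(-7062, Mul(-1, 2208)) = Add(-7062, -2208) = -9270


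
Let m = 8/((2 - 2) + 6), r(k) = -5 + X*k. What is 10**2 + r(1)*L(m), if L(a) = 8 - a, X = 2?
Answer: 80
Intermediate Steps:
r(k) = -5 + 2*k
m = 4/3 (m = 8/(0 + 6) = 8/6 = 8*(1/6) = 4/3 ≈ 1.3333)
10**2 + r(1)*L(m) = 10**2 + (-5 + 2*1)*(8 - 1*4/3) = 100 + (-5 + 2)*(8 - 4/3) = 100 - 3*20/3 = 100 - 20 = 80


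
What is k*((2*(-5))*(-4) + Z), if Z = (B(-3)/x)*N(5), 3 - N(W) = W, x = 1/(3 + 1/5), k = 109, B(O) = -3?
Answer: 32264/5 ≈ 6452.8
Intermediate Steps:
x = 5/16 (x = 1/(3 + 1*(⅕)) = 1/(3 + ⅕) = 1/(16/5) = 5/16 ≈ 0.31250)
N(W) = 3 - W
Z = 96/5 (Z = (-3/5/16)*(3 - 1*5) = (-3*16/5)*(3 - 5) = -48/5*(-2) = 96/5 ≈ 19.200)
k*((2*(-5))*(-4) + Z) = 109*((2*(-5))*(-4) + 96/5) = 109*(-10*(-4) + 96/5) = 109*(40 + 96/5) = 109*(296/5) = 32264/5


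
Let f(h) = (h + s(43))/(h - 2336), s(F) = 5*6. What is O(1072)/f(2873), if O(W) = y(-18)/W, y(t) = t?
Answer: -4833/1556008 ≈ -0.0031060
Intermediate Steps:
s(F) = 30
O(W) = -18/W
f(h) = (30 + h)/(-2336 + h) (f(h) = (h + 30)/(h - 2336) = (30 + h)/(-2336 + h))
O(1072)/f(2873) = (-18/1072)/(((30 + 2873)/(-2336 + 2873))) = (-18*1/1072)/((2903/537)) = -9/(536*((1/537)*2903)) = -9/(536*2903/537) = -9/536*537/2903 = -4833/1556008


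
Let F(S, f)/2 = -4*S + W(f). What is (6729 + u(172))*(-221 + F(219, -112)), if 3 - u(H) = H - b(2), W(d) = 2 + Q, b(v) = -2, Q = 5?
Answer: -12847122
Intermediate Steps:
W(d) = 7 (W(d) = 2 + 5 = 7)
u(H) = 1 - H (u(H) = 3 - (H - 1*(-2)) = 3 - (H + 2) = 3 - (2 + H) = 3 + (-2 - H) = 1 - H)
F(S, f) = 14 - 8*S (F(S, f) = 2*(-4*S + 7) = 2*(7 - 4*S) = 14 - 8*S)
(6729 + u(172))*(-221 + F(219, -112)) = (6729 + (1 - 1*172))*(-221 + (14 - 8*219)) = (6729 + (1 - 172))*(-221 + (14 - 1752)) = (6729 - 171)*(-221 - 1738) = 6558*(-1959) = -12847122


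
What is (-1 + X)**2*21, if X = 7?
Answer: 756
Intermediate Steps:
(-1 + X)**2*21 = (-1 + 7)**2*21 = 6**2*21 = 36*21 = 756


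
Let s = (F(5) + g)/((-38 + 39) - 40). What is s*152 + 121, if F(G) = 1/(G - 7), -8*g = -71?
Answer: 3446/39 ≈ 88.359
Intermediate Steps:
g = 71/8 (g = -1/8*(-71) = 71/8 ≈ 8.8750)
F(G) = 1/(-7 + G)
s = -67/312 (s = (1/(-7 + 5) + 71/8)/((-38 + 39) - 40) = (1/(-2) + 71/8)/(1 - 40) = (-1/2 + 71/8)/(-39) = (67/8)*(-1/39) = -67/312 ≈ -0.21474)
s*152 + 121 = -67/312*152 + 121 = -1273/39 + 121 = 3446/39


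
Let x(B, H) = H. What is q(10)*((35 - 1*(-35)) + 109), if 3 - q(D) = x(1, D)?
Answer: -1253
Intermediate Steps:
q(D) = 3 - D
q(10)*((35 - 1*(-35)) + 109) = (3 - 1*10)*((35 - 1*(-35)) + 109) = (3 - 10)*((35 + 35) + 109) = -7*(70 + 109) = -7*179 = -1253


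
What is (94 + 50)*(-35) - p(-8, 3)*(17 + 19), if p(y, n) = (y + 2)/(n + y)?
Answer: -25416/5 ≈ -5083.2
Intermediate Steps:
p(y, n) = (2 + y)/(n + y)
(94 + 50)*(-35) - p(-8, 3)*(17 + 19) = (94 + 50)*(-35) - (2 - 8)/(3 - 8)*(17 + 19) = 144*(-35) - -6/(-5)*36 = -5040 - (-⅕*(-6))*36 = -5040 - 6*36/5 = -5040 - 1*216/5 = -5040 - 216/5 = -25416/5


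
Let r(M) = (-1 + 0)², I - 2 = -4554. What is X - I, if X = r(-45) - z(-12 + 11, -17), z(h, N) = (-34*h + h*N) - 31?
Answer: 4533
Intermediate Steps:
z(h, N) = -31 - 34*h + N*h (z(h, N) = (-34*h + N*h) - 31 = -31 - 34*h + N*h)
I = -4552 (I = 2 - 4554 = -4552)
r(M) = 1 (r(M) = (-1)² = 1)
X = -19 (X = 1 - (-31 - 34*(-12 + 11) - 17*(-12 + 11)) = 1 - (-31 - 34*(-1) - 17*(-1)) = 1 - (-31 + 34 + 17) = 1 - 1*20 = 1 - 20 = -19)
X - I = -19 - 1*(-4552) = -19 + 4552 = 4533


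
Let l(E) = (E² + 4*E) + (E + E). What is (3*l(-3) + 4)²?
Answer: 529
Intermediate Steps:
l(E) = E² + 6*E (l(E) = (E² + 4*E) + 2*E = E² + 6*E)
(3*l(-3) + 4)² = (3*(-3*(6 - 3)) + 4)² = (3*(-3*3) + 4)² = (3*(-9) + 4)² = (-27 + 4)² = (-23)² = 529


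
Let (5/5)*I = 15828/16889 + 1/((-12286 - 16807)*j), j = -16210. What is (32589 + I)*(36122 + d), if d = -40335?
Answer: -1093579700132796799967/7964810684170 ≈ -1.3730e+8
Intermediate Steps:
I = 7464445721729/7964810684170 (I = 15828/16889 + 1/(-12286 - 16807*(-16210)) = 15828*(1/16889) - 1/16210/(-29093) = 15828/16889 - 1/29093*(-1/16210) = 15828/16889 + 1/471597530 = 7464445721729/7964810684170 ≈ 0.93718)
(32589 + I)*(36122 + d) = (32589 + 7464445721729/7964810684170)*(36122 - 40335) = (259572679832137859/7964810684170)*(-4213) = -1093579700132796799967/7964810684170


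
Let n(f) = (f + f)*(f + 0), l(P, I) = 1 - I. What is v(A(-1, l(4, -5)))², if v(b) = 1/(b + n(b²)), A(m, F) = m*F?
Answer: 1/6687396 ≈ 1.4954e-7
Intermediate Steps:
n(f) = 2*f² (n(f) = (2*f)*f = 2*f²)
A(m, F) = F*m
v(b) = 1/(b + 2*b⁴) (v(b) = 1/(b + 2*(b²)²) = 1/(b + 2*b⁴))
v(A(-1, l(4, -5)))² = (1/((1 - 1*(-5))*(-1) + 2*((1 - 1*(-5))*(-1))⁴))² = (1/((1 + 5)*(-1) + 2*((1 + 5)*(-1))⁴))² = (1/(6*(-1) + 2*(6*(-1))⁴))² = (1/(-6 + 2*(-6)⁴))² = (1/(-6 + 2*1296))² = (1/(-6 + 2592))² = (1/2586)² = 1/6687396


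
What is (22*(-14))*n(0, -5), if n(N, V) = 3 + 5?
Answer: -2464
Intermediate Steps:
n(N, V) = 8
(22*(-14))*n(0, -5) = (22*(-14))*8 = -308*8 = -2464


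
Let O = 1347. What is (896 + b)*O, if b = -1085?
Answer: -254583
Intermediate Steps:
(896 + b)*O = (896 - 1085)*1347 = -189*1347 = -254583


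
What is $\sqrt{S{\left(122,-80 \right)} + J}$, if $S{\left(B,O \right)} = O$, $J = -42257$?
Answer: $i \sqrt{42337} \approx 205.76 i$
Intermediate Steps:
$\sqrt{S{\left(122,-80 \right)} + J} = \sqrt{-80 - 42257} = \sqrt{-42337} = i \sqrt{42337}$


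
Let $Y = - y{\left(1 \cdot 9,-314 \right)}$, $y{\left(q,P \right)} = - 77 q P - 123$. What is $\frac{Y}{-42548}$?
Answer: $\frac{217479}{42548} \approx 5.1114$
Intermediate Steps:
$y{\left(q,P \right)} = -123 - 77 P q$ ($y{\left(q,P \right)} = - 77 P q - 123 = -123 - 77 P q$)
$Y = -217479$ ($Y = - (-123 - - 24178 \cdot 1 \cdot 9) = - (-123 - \left(-24178\right) 9) = - (-123 + 217602) = \left(-1\right) 217479 = -217479$)
$\frac{Y}{-42548} = - \frac{217479}{-42548} = \left(-217479\right) \left(- \frac{1}{42548}\right) = \frac{217479}{42548}$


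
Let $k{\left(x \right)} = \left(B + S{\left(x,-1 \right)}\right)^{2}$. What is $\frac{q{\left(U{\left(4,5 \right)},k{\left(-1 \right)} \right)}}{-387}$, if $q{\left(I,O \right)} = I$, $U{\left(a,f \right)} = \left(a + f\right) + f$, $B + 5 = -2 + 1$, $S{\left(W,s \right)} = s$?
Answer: $- \frac{14}{387} \approx -0.036176$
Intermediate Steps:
$B = -6$ ($B = -5 + \left(-2 + 1\right) = -5 - 1 = -6$)
$U{\left(a,f \right)} = a + 2 f$
$k{\left(x \right)} = 49$ ($k{\left(x \right)} = \left(-6 - 1\right)^{2} = \left(-7\right)^{2} = 49$)
$\frac{q{\left(U{\left(4,5 \right)},k{\left(-1 \right)} \right)}}{-387} = \frac{4 + 2 \cdot 5}{-387} = \left(4 + 10\right) \left(- \frac{1}{387}\right) = 14 \left(- \frac{1}{387}\right) = - \frac{14}{387}$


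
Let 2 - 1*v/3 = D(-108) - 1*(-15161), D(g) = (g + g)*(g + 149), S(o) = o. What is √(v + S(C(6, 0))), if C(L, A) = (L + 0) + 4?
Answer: I*√18899 ≈ 137.47*I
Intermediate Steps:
C(L, A) = 4 + L (C(L, A) = L + 4 = 4 + L)
D(g) = 2*g*(149 + g) (D(g) = (2*g)*(149 + g) = 2*g*(149 + g))
v = -18909 (v = 6 - 3*(2*(-108)*(149 - 108) - 1*(-15161)) = 6 - 3*(2*(-108)*41 + 15161) = 6 - 3*(-8856 + 15161) = 6 - 3*6305 = 6 - 18915 = -18909)
√(v + S(C(6, 0))) = √(-18909 + (4 + 6)) = √(-18909 + 10) = √(-18899) = I*√18899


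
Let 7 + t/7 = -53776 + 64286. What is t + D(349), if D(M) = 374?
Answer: 73895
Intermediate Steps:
t = 73521 (t = -49 + 7*(-53776 + 64286) = -49 + 7*10510 = -49 + 73570 = 73521)
t + D(349) = 73521 + 374 = 73895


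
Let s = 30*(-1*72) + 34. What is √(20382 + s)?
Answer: 4*√1141 ≈ 135.11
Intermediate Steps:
s = -2126 (s = 30*(-72) + 34 = -2160 + 34 = -2126)
√(20382 + s) = √(20382 - 2126) = √18256 = 4*√1141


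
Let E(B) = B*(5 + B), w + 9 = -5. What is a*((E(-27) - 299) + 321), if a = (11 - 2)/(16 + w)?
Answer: 2772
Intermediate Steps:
w = -14 (w = -9 - 5 = -14)
a = 9/2 (a = (11 - 2)/(16 - 14) = 9/2 ≈ 4.5000)
a*((E(-27) - 299) + 321) = 9*((-27*(5 - 27) - 299) + 321)/2 = 9*((-27*(-22) - 299) + 321)/2 = 9*((594 - 299) + 321)/2 = 9*(295 + 321)/2 = (9/2)*616 = 2772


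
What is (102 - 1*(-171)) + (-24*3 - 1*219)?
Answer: -18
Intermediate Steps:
(102 - 1*(-171)) + (-24*3 - 1*219) = (102 + 171) + (-72 - 219) = 273 - 291 = -18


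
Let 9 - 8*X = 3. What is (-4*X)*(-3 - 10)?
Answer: 39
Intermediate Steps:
X = 3/4 (X = 9/8 - 1/8*3 = 9/8 - 3/8 = 3/4 ≈ 0.75000)
(-4*X)*(-3 - 10) = (-4*3/4)*(-3 - 10) = -3*(-13) = 39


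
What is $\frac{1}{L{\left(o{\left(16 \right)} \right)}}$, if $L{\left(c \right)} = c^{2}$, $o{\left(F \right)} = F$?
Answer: $\frac{1}{256} \approx 0.0039063$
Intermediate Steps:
$\frac{1}{L{\left(o{\left(16 \right)} \right)}} = \frac{1}{16^{2}} = \frac{1}{256}$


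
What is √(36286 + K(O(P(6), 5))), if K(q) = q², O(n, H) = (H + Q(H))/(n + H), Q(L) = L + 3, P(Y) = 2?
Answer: √1778183/7 ≈ 190.50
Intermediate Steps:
Q(L) = 3 + L
O(n, H) = (3 + 2*H)/(H + n) (O(n, H) = (H + (3 + H))/(n + H) = (3 + 2*H)/(H + n))
√(36286 + K(O(P(6), 5))) = √(36286 + ((3 + 2*5)/(5 + 2))²) = √(36286 + ((3 + 10)/7)²) = √(36286 + ((⅐)*13)²) = √(36286 + (13/7)²) = √(36286 + 169/49) = √(1778183/49) = √1778183/7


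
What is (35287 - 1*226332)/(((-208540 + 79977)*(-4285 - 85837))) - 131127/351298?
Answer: -379837761159383/1017565807120607 ≈ -0.37328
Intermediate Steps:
(35287 - 1*226332)/(((-208540 + 79977)*(-4285 - 85837))) - 131127/351298 = (35287 - 226332)/((-128563*(-90122))) - 131127*1/351298 = -191045/11586354686 - 131127/351298 = -379837761159383/1017565807120607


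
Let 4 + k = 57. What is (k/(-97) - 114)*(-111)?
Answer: 1233321/97 ≈ 12715.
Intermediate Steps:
k = 53 (k = -4 + 57 = 53)
(k/(-97) - 114)*(-111) = (53/(-97) - 114)*(-111) = (53*(-1/97) - 114)*(-111) = (-53/97 - 114)*(-111) = -11111/97*(-111) = 1233321/97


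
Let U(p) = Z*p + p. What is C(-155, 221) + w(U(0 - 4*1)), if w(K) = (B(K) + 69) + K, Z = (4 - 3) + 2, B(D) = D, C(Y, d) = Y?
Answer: -118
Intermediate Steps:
Z = 3 (Z = 1 + 2 = 3)
U(p) = 4*p (U(p) = 3*p + p = 4*p)
w(K) = 69 + 2*K (w(K) = (K + 69) + K = (69 + K) + K = 69 + 2*K)
C(-155, 221) + w(U(0 - 4*1)) = -155 + (69 + 2*(4*(0 - 4*1))) = -155 + (69 + 2*(4*(0 - 4))) = -155 + (69 + 2*(4*(-4))) = -155 + (69 + 2*(-16)) = -155 + (69 - 32) = -155 + 37 = -118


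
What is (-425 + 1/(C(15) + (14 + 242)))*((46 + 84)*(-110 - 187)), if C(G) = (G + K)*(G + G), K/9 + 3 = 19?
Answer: 41236425945/2513 ≈ 1.6409e+7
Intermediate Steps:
K = 144 (K = -27 + 9*19 = -27 + 171 = 144)
C(G) = 2*G*(144 + G) (C(G) = (G + 144)*(G + G) = (144 + G)*(2*G) = 2*G*(144 + G))
(-425 + 1/(C(15) + (14 + 242)))*((46 + 84)*(-110 - 187)) = (-425 + 1/(2*15*(144 + 15) + (14 + 242)))*((46 + 84)*(-110 - 187)) = (-425 + 1/(2*15*159 + 256))*(130*(-297)) = (-425 + 1/(4770 + 256))*(-38610) = (-425 + 1/5026)*(-38610) = -2136049/5026*(-38610) = 41236425945/2513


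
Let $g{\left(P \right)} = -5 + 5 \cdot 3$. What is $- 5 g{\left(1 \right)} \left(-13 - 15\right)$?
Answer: $1400$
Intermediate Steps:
$g{\left(P \right)} = 10$ ($g{\left(P \right)} = -5 + 15 = 10$)
$- 5 g{\left(1 \right)} \left(-13 - 15\right) = \left(-5\right) 10 \left(-13 - 15\right) = \left(-50\right) \left(-28\right) = 1400$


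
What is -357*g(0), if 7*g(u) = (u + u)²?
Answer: 0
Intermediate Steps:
g(u) = 4*u²/7 (g(u) = (u + u)²/7 = (2*u)²/7 = (4*u²)/7 = 4*u²/7)
-357*g(0) = -204*0² = -204*0 = -357*0 = 0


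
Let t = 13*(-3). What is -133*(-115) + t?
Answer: 15256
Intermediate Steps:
t = -39
-133*(-115) + t = -133*(-115) - 39 = 15295 - 39 = 15256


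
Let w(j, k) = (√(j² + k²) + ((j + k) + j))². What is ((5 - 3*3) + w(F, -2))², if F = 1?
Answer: 1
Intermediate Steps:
w(j, k) = (k + √(j² + k²) + 2*j)² (w(j, k) = (√(j² + k²) + (k + 2*j))² = (k + √(j² + k²) + 2*j)²)
((5 - 3*3) + w(F, -2))² = ((5 - 3*3) + (-2 + √(1² + (-2)²) + 2*1)²)² = ((5 - 9) + (-2 + √(1 + 4) + 2)²)² = (-4 + (-2 + √5 + 2)²)² = (-4 + (√5)²)² = (-4 + 5)² = 1² = 1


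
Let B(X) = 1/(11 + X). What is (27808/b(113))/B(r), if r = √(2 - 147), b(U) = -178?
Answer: -152944/89 - 13904*I*√145/89 ≈ -1718.5 - 1881.2*I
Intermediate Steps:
r = I*√145 (r = √(-145) = I*√145 ≈ 12.042*I)
(27808/b(113))/B(r) = (27808/(-178))/(1/(11 + I*√145)) = (27808*(-1/178))*(11 + I*√145) = -13904*(11 + I*√145)/89 = -152944/89 - 13904*I*√145/89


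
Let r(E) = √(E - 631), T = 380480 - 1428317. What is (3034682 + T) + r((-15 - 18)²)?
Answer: 1986845 + √458 ≈ 1.9869e+6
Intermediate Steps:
T = -1047837
r(E) = √(-631 + E)
(3034682 + T) + r((-15 - 18)²) = (3034682 - 1047837) + √(-631 + (-15 - 18)²) = 1986845 + √(-631 + (-33)²) = 1986845 + √(-631 + 1089) = 1986845 + √458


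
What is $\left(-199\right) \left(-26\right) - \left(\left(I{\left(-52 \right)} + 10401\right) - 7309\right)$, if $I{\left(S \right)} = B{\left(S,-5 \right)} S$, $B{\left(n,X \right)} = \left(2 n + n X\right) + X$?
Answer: $9934$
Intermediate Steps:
$B{\left(n,X \right)} = X + 2 n + X n$ ($B{\left(n,X \right)} = \left(2 n + X n\right) + X = X + 2 n + X n$)
$I{\left(S \right)} = S \left(-5 - 3 S\right)$ ($I{\left(S \right)} = \left(-5 + 2 S - 5 S\right) S = \left(-5 - 3 S\right) S = S \left(-5 - 3 S\right)$)
$\left(-199\right) \left(-26\right) - \left(\left(I{\left(-52 \right)} + 10401\right) - 7309\right) = \left(-199\right) \left(-26\right) - \left(\left(\left(-1\right) \left(-52\right) \left(5 + 3 \left(-52\right)\right) + 10401\right) - 7309\right) = 5174 - \left(\left(\left(-1\right) \left(-52\right) \left(5 - 156\right) + 10401\right) - 7309\right) = 5174 - \left(\left(\left(-1\right) \left(-52\right) \left(-151\right) + 10401\right) - 7309\right) = 5174 - \left(\left(-7852 + 10401\right) - 7309\right) = 5174 - \left(2549 - 7309\right) = 5174 - -4760 = 5174 + 4760 = 9934$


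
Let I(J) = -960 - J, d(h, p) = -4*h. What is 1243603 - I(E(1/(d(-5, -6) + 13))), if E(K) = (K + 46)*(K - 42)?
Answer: 1353225292/1089 ≈ 1.2426e+6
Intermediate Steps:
E(K) = (-42 + K)*(46 + K) (E(K) = (46 + K)*(-42 + K) = (-42 + K)*(46 + K))
1243603 - I(E(1/(d(-5, -6) + 13))) = 1243603 - (-960 - (-1932 + (1/(-4*(-5) + 13))² + 4/(-4*(-5) + 13))) = 1243603 - (-960 - (-1932 + (1/(20 + 13))² + 4/(20 + 13))) = 1243603 - (-960 - (-1932 + (1/33)² + 4/33)) = 1243603 - (-960 - (-1932 + (1/33)² + 4*(1/33))) = 1243603 - (-960 - (-1932 + 1/1089 + 4/33)) = 1243603 - (-960 - 1*(-2103815/1089)) = 1243603 - (-960 + 2103815/1089) = 1243603 - 1*1058375/1089 = 1243603 - 1058375/1089 = 1353225292/1089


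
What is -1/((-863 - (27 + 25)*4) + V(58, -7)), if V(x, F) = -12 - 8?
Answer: 1/1091 ≈ 0.00091659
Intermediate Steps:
V(x, F) = -20
-1/((-863 - (27 + 25)*4) + V(58, -7)) = -1/((-863 - (27 + 25)*4) - 20) = -1/((-863 - 52*4) - 20) = -1/((-863 - 1*208) - 20) = -1/((-863 - 208) - 20) = -1/(-1071 - 20) = -1/(-1091) = -1*(-1/1091) = 1/1091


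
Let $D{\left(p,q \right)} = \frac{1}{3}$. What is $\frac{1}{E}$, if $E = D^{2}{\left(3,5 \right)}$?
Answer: $9$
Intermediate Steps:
$D{\left(p,q \right)} = \frac{1}{3}$
$E = \frac{1}{9}$ ($E = \left(\frac{1}{3}\right)^{2} = \frac{1}{9} \approx 0.11111$)
$\frac{1}{E} = \frac{1}{\frac{1}{9}} = 9$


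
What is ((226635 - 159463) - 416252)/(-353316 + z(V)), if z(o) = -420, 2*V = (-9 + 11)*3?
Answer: 14545/14739 ≈ 0.98684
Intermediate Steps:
V = 3 (V = ((-9 + 11)*3)/2 = (2*3)/2 = (1/2)*6 = 3)
((226635 - 159463) - 416252)/(-353316 + z(V)) = ((226635 - 159463) - 416252)/(-353316 - 420) = (67172 - 416252)/(-353736) = -349080*(-1/353736) = 14545/14739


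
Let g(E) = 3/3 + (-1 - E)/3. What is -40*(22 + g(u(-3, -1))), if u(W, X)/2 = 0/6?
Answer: -2720/3 ≈ -906.67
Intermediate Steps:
u(W, X) = 0 (u(W, X) = 2*(0/6) = 2*(0*(⅙)) = 2*0 = 0)
g(E) = ⅔ - E/3 (g(E) = 3*(⅓) + (-1 - E)*(⅓) = 1 + (-⅓ - E/3) = ⅔ - E/3)
-40*(22 + g(u(-3, -1))) = -40*(22 + (⅔ - ⅓*0)) = -40*(22 + (⅔ + 0)) = -40*(22 + ⅔) = -40*68/3 = -2720/3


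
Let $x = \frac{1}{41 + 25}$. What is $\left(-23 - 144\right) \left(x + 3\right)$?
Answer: $- \frac{33233}{66} \approx -503.53$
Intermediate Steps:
$x = \frac{1}{66} \approx 0.015152$
$\left(-23 - 144\right) \left(x + 3\right) = \left(-23 - 144\right) \left(\frac{1}{66} + 3\right) = \left(-167\right) \frac{199}{66} = - \frac{33233}{66}$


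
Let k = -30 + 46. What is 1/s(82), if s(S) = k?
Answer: 1/16 ≈ 0.062500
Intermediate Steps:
k = 16
s(S) = 16
1/s(82) = 1/16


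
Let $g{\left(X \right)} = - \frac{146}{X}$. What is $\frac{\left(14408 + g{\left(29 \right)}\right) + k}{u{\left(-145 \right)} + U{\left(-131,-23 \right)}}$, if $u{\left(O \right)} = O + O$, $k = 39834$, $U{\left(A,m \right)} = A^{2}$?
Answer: $\frac{1572872}{489259} \approx 3.2148$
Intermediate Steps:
$u{\left(O \right)} = 2 O$
$\frac{\left(14408 + g{\left(29 \right)}\right) + k}{u{\left(-145 \right)} + U{\left(-131,-23 \right)}} = \frac{\left(14408 - \frac{146}{29}\right) + 39834}{2 \left(-145\right) + \left(-131\right)^{2}} = \frac{\left(14408 - \frac{146}{29}\right) + 39834}{-290 + 17161} = \frac{\left(14408 - \frac{146}{29}\right) + 39834}{16871} = \left(\frac{417686}{29} + 39834\right) \frac{1}{16871} = \frac{1572872}{29} \cdot \frac{1}{16871} = \frac{1572872}{489259}$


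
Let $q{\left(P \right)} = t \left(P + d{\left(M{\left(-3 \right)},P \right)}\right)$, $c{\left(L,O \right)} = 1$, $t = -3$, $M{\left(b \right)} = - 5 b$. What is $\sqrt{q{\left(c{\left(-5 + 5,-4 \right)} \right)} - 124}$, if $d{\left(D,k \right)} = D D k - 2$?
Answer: $2 i \sqrt{199} \approx 28.213 i$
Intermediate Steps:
$d{\left(D,k \right)} = -2 + k D^{2}$ ($d{\left(D,k \right)} = D^{2} k - 2 = k D^{2} - 2 = -2 + k D^{2}$)
$q{\left(P \right)} = 6 - 678 P$ ($q{\left(P \right)} = - 3 \left(P + \left(-2 + P \left(\left(-5\right) \left(-3\right)\right)^{2}\right)\right) = - 3 \left(P + \left(-2 + P 15^{2}\right)\right) = - 3 \left(P + \left(-2 + P 225\right)\right) = - 3 \left(P + \left(-2 + 225 P\right)\right) = - 3 \left(-2 + 226 P\right) = 6 - 678 P$)
$\sqrt{q{\left(c{\left(-5 + 5,-4 \right)} \right)} - 124} = \sqrt{\left(6 - 678\right) - 124} = \sqrt{-672 - 124} = \sqrt{-796} = 2 i \sqrt{199}$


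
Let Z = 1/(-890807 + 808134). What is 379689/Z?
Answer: -31390028697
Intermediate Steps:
Z = -1/82673 (Z = 1/(-82673) = -1/82673 ≈ -1.2096e-5)
379689/Z = 379689/(-1/82673) = 379689*(-82673) = -31390028697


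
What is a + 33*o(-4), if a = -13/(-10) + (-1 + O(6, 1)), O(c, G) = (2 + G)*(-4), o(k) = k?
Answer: -1437/10 ≈ -143.70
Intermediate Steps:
O(c, G) = -8 - 4*G
a = -117/10 (a = -13/(-10) + (-1 + (-8 - 4*1)) = -13*(-1/10) + (-1 + (-8 - 4)) = 13/10 + (-1 - 12) = 13/10 - 13 = -117/10 ≈ -11.700)
a + 33*o(-4) = -117/10 + 33*(-4) = -117/10 - 132 = -1437/10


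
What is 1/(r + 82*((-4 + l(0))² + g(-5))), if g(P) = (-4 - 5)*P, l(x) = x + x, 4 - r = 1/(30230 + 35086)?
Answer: 65316/326971895 ≈ 0.00019976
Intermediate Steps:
r = 261263/65316 (r = 4 - 1/(30230 + 35086) = 4 - 1/65316 = 261263/65316 ≈ 4.0000)
l(x) = 2*x
g(P) = -9*P
1/(r + 82*((-4 + l(0))² + g(-5))) = 1/(261263/65316 + 82*((-4 + 2*0)² - 9*(-5))) = 1/(261263/65316 + 82*((-4 + 0)² + 45)) = 1/(261263/65316 + 82*((-4)² + 45)) = 1/(261263/65316 + 82*(16 + 45)) = 1/(261263/65316 + 82*61) = 1/(261263/65316 + 5002) = 1/(326971895/65316) = 65316/326971895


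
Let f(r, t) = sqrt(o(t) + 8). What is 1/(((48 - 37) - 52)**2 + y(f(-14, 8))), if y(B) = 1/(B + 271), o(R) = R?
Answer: 275/462276 ≈ 0.00059488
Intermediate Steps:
f(r, t) = sqrt(8 + t) (f(r, t) = sqrt(t + 8) = sqrt(8 + t))
y(B) = 1/(271 + B)
1/(((48 - 37) - 52)**2 + y(f(-14, 8))) = 1/(((48 - 37) - 52)**2 + 1/(271 + sqrt(8 + 8))) = 1/((11 - 52)**2 + 1/(271 + sqrt(16))) = 1/((-41)**2 + 1/(271 + 4)) = 1/(1681 + 1/275) = 1/(462276/275) = 275/462276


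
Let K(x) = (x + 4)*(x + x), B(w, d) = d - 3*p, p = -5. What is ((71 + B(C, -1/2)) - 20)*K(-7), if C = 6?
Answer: 2751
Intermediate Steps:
B(w, d) = 15 + d (B(w, d) = d - 3*(-5) = d + 15 = 15 + d)
K(x) = 2*x*(4 + x) (K(x) = (4 + x)*(2*x) = 2*x*(4 + x))
((71 + B(C, -1/2)) - 20)*K(-7) = ((71 + (15 - 1/2)) - 20)*(2*(-7)*(4 - 7)) = ((71 + (15 - 1*½)) - 20)*(2*(-7)*(-3)) = ((71 + (15 - ½)) - 20)*42 = ((71 + 29/2) - 20)*42 = (171/2 - 20)*42 = (131/2)*42 = 2751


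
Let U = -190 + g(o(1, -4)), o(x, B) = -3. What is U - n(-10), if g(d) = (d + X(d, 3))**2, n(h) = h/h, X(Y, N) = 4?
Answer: -190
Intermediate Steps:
n(h) = 1
g(d) = (4 + d)**2 (g(d) = (d + 4)**2 = (4 + d)**2)
U = -189 (U = -190 + (4 - 3)**2 = -190 + 1**2 = -190 + 1 = -189)
U - n(-10) = -189 - 1*1 = -189 - 1 = -190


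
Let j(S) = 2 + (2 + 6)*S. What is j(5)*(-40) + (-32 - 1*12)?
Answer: -1724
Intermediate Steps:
j(S) = 2 + 8*S
j(5)*(-40) + (-32 - 1*12) = (2 + 8*5)*(-40) + (-32 - 1*12) = (2 + 40)*(-40) + (-32 - 12) = 42*(-40) - 44 = -1680 - 44 = -1724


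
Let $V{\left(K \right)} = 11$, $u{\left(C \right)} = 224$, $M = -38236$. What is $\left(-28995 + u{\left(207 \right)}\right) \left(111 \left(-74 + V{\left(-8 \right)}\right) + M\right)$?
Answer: $1301283559$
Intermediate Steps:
$\left(-28995 + u{\left(207 \right)}\right) \left(111 \left(-74 + V{\left(-8 \right)}\right) + M\right) = \left(-28995 + 224\right) \left(111 \left(-74 + 11\right) - 38236\right) = - 28771 \left(111 \left(-63\right) - 38236\right) = - 28771 \left(-6993 - 38236\right) = \left(-28771\right) \left(-45229\right) = 1301283559$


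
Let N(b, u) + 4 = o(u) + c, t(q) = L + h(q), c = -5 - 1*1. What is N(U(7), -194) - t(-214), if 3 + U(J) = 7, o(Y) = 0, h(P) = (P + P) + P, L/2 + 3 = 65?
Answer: 508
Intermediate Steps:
L = 124 (L = -6 + 2*65 = -6 + 130 = 124)
h(P) = 3*P (h(P) = 2*P + P = 3*P)
U(J) = 4 (U(J) = -3 + 7 = 4)
c = -6 (c = -5 - 1 = -6)
t(q) = 124 + 3*q
N(b, u) = -10 (N(b, u) = -4 + (0 - 6) = -4 - 6 = -10)
N(U(7), -194) - t(-214) = -10 - (124 + 3*(-214)) = -10 - (124 - 642) = -10 - 1*(-518) = -10 + 518 = 508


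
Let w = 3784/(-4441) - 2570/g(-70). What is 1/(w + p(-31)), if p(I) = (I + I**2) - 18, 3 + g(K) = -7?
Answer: 4441/5187745 ≈ 0.00085606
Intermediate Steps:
g(K) = -10 (g(K) = -3 - 7 = -10)
p(I) = -18 + I + I**2
w = 1137553/4441 (w = 3784/(-4441) - 2570/(-10) = 3784*(-1/4441) - 2570*(-1/10) = -3784/4441 + 257 = 1137553/4441 ≈ 256.15)
1/(w + p(-31)) = 1/(1137553/4441 + (-18 - 31 + (-31)**2)) = 1/(1137553/4441 + (-18 - 31 + 961)) = 1/(1137553/4441 + 912) = 1/(5187745/4441) = 4441/5187745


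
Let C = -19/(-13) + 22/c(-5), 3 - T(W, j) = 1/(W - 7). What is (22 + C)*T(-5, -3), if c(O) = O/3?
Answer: 24679/780 ≈ 31.640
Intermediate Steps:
T(W, j) = 3 - 1/(-7 + W) (T(W, j) = 3 - 1/(W - 7) = 3 - 1/(-7 + W))
c(O) = O/3 (c(O) = O*(⅓) = O/3)
C = -763/65 (C = -19/(-13) + 22/(((⅓)*(-5))) = -19*(-1/13) + 22/(-5/3) = 19/13 + 22*(-⅗) = 19/13 - 66/5 = -763/65 ≈ -11.738)
(22 + C)*T(-5, -3) = (22 - 763/65)*((-22 + 3*(-5))/(-7 - 5)) = 667*((-22 - 15)/(-12))/65 = 667*(-1/12*(-37))/65 = (667/65)*(37/12) = 24679/780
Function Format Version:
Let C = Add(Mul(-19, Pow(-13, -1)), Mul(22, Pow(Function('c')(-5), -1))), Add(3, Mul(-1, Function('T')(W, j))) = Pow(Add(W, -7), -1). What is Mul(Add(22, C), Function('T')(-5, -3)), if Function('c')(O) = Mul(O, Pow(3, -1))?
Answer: Rational(24679, 780) ≈ 31.640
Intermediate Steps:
Function('T')(W, j) = Add(3, Mul(-1, Pow(Add(-7, W), -1))) (Function('T')(W, j) = Add(3, Mul(-1, Pow(Add(W, -7), -1))) = Add(3, Mul(-1, Pow(Add(-7, W), -1))))
Function('c')(O) = Mul(Rational(1, 3), O) (Function('c')(O) = Mul(O, Rational(1, 3)) = Mul(Rational(1, 3), O))
C = Rational(-763, 65) (C = Add(Mul(-19, Pow(-13, -1)), Mul(22, Pow(Mul(Rational(1, 3), -5), -1))) = Add(Mul(-19, Rational(-1, 13)), Mul(22, Pow(Rational(-5, 3), -1))) = Add(Rational(19, 13), Mul(22, Rational(-3, 5))) = Add(Rational(19, 13), Rational(-66, 5)) = Rational(-763, 65) ≈ -11.738)
Mul(Add(22, C), Function('T')(-5, -3)) = Mul(Add(22, Rational(-763, 65)), Mul(Pow(Add(-7, -5), -1), Add(-22, Mul(3, -5)))) = Mul(Rational(667, 65), Mul(Pow(-12, -1), Add(-22, -15))) = Mul(Rational(667, 65), Mul(Rational(-1, 12), -37)) = Mul(Rational(667, 65), Rational(37, 12)) = Rational(24679, 780)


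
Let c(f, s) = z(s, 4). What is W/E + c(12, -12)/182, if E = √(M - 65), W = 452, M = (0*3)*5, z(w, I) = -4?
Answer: -2/91 - 452*I*√65/65 ≈ -0.021978 - 56.064*I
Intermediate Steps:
M = 0 (M = 0*5 = 0)
c(f, s) = -4
E = I*√65 (E = √(0 - 65) = √(-65) = I*√65 ≈ 8.0623*I)
W/E + c(12, -12)/182 = 452/((I*√65)) - 4/182 = 452*(-I*√65/65) - 4*1/182 = -452*I*√65/65 - 2/91 = -2/91 - 452*I*√65/65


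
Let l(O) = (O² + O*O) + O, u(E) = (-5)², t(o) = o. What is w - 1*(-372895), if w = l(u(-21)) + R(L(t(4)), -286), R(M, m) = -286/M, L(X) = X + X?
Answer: 1496537/4 ≈ 3.7413e+5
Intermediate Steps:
u(E) = 25
l(O) = O + 2*O² (l(O) = (O² + O²) + O = 2*O² + O = O + 2*O²)
L(X) = 2*X
w = 4957/4 (w = 25*(1 + 2*25) - 286/(2*4) = 25*(1 + 50) - 286/8 = 25*51 - 286*⅛ = 1275 - 143/4 = 4957/4 ≈ 1239.3)
w - 1*(-372895) = 4957/4 - 1*(-372895) = 4957/4 + 372895 = 1496537/4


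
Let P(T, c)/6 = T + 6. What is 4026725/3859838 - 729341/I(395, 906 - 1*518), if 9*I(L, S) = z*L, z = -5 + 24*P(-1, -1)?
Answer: -24198995152697/1090114747150 ≈ -22.199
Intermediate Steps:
P(T, c) = 36 + 6*T (P(T, c) = 6*(T + 6) = 6*(6 + T) = 36 + 6*T)
z = 715 (z = -5 + 24*(36 + 6*(-1)) = -5 + 24*(36 - 6) = -5 + 24*30 = -5 + 720 = 715)
I(L, S) = 715*L/9 (I(L, S) = (715*L)/9 = 715*L/9)
4026725/3859838 - 729341/I(395, 906 - 1*518) = 4026725/3859838 - 729341/((715/9)*395) = 4026725*(1/3859838) - 729341/282425/9 = 4026725/3859838 - 729341*9/282425 = 4026725/3859838 - 6564069/282425 = -24198995152697/1090114747150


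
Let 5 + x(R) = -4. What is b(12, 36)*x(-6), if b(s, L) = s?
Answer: -108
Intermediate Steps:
x(R) = -9 (x(R) = -5 - 4 = -9)
b(12, 36)*x(-6) = 12*(-9) = -108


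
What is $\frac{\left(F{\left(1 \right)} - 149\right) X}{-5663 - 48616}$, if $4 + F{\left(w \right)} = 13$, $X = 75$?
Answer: $\frac{3500}{18093} \approx 0.19344$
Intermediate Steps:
$F{\left(w \right)} = 9$ ($F{\left(w \right)} = -4 + 13 = 9$)
$\frac{\left(F{\left(1 \right)} - 149\right) X}{-5663 - 48616} = \frac{\left(9 - 149\right) 75}{-5663 - 48616} = \frac{\left(-140\right) 75}{-54279} = \left(-10500\right) \left(- \frac{1}{54279}\right) = \frac{3500}{18093}$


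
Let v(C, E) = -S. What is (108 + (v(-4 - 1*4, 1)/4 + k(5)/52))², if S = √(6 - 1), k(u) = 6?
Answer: 31607729/2704 - 2811*√5/52 ≈ 11568.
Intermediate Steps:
S = √5 ≈ 2.2361
v(C, E) = -√5
(108 + (v(-4 - 1*4, 1)/4 + k(5)/52))² = (108 + (-√5/4 + 6/52))² = (108 + (-√5*(¼) + 6*(1/52)))² = (108 + (-√5/4 + 3/26))² = (108 + (3/26 - √5/4))² = (2811/26 - √5/4)²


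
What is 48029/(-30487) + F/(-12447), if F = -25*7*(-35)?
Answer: -784549838/379471689 ≈ -2.0675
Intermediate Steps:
F = 6125 (F = -175*(-35) = 6125)
48029/(-30487) + F/(-12447) = 48029/(-30487) + 6125/(-12447) = 48029*(-1/30487) + 6125*(-1/12447) = -48029/30487 - 6125/12447 = -784549838/379471689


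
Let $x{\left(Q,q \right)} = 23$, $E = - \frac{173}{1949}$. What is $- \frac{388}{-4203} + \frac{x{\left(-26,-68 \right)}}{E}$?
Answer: $- \frac{188340757}{727119} \approx -259.02$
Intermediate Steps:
$E = - \frac{173}{1949}$ ($E = \left(-173\right) \frac{1}{1949} = - \frac{173}{1949} \approx -0.088763$)
$- \frac{388}{-4203} + \frac{x{\left(-26,-68 \right)}}{E} = - \frac{388}{-4203} + \frac{23}{- \frac{173}{1949}} = \left(-388\right) \left(- \frac{1}{4203}\right) + 23 \left(- \frac{1949}{173}\right) = \frac{388}{4203} - \frac{44827}{173} = - \frac{188340757}{727119}$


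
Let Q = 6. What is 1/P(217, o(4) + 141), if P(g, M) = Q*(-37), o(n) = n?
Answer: -1/222 ≈ -0.0045045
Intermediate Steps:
P(g, M) = -222 (P(g, M) = 6*(-37) = -222)
1/P(217, o(4) + 141) = 1/(-222) = -1/222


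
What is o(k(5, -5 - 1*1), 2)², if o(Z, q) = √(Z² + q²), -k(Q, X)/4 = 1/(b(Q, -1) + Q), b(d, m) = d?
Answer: 104/25 ≈ 4.1600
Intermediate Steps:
k(Q, X) = -2/Q (k(Q, X) = -4/(Q + Q) = -4*1/(2*Q) = -2/Q)
o(k(5, -5 - 1*1), 2)² = (√((-2/5)² + 2²))² = (√((-2*⅕)² + 4))² = (√((-⅖)² + 4))² = (√(4/25 + 4))² = (√(104/25))² = (2*√26/5)² = 104/25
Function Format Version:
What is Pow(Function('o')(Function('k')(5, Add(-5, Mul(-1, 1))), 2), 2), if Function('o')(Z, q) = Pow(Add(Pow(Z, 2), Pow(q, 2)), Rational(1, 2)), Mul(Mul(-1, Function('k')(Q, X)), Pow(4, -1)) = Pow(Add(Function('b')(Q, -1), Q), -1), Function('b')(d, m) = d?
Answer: Rational(104, 25) ≈ 4.1600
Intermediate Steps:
Function('k')(Q, X) = Mul(-2, Pow(Q, -1)) (Function('k')(Q, X) = Mul(-4, Pow(Add(Q, Q), -1)) = Mul(-4, Pow(Mul(2, Q), -1)) = Mul(-4, Mul(Rational(1, 2), Pow(Q, -1))) = Mul(-2, Pow(Q, -1)))
Pow(Function('o')(Function('k')(5, Add(-5, Mul(-1, 1))), 2), 2) = Pow(Pow(Add(Pow(Mul(-2, Pow(5, -1)), 2), Pow(2, 2)), Rational(1, 2)), 2) = Pow(Pow(Add(Pow(Mul(-2, Rational(1, 5)), 2), 4), Rational(1, 2)), 2) = Pow(Pow(Add(Pow(Rational(-2, 5), 2), 4), Rational(1, 2)), 2) = Pow(Pow(Add(Rational(4, 25), 4), Rational(1, 2)), 2) = Pow(Pow(Rational(104, 25), Rational(1, 2)), 2) = Pow(Mul(Rational(2, 5), Pow(26, Rational(1, 2))), 2) = Rational(104, 25)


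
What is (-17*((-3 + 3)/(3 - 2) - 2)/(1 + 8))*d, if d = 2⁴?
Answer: 544/9 ≈ 60.444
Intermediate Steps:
d = 16
(-17*((-3 + 3)/(3 - 2) - 2)/(1 + 8))*d = -17*((-3 + 3)/(3 - 2) - 2)/(1 + 8)*16 = -17*(0/1 - 2)/9*16 = -17*(0*1 - 2)/9*16 = -17*(0 - 2)/9*16 = -(-34)/9*16 = -17*(-2/9)*16 = (34/9)*16 = 544/9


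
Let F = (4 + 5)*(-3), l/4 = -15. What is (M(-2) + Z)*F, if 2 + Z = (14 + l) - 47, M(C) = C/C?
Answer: 2538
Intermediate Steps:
l = -60 (l = 4*(-15) = -60)
M(C) = 1
Z = -95 (Z = -2 + ((14 - 60) - 47) = -2 + (-46 - 47) = -2 - 93 = -95)
F = -27 (F = 9*(-3) = -27)
(M(-2) + Z)*F = (1 - 95)*(-27) = -94*(-27) = 2538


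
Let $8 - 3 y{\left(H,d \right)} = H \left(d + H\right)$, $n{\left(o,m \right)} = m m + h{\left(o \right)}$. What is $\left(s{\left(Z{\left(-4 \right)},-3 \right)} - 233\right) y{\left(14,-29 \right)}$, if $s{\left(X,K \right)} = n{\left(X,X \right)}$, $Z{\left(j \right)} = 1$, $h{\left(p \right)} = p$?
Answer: $-16786$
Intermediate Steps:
$n{\left(o,m \right)} = o + m^{2}$ ($n{\left(o,m \right)} = m m + o = m^{2} + o = o + m^{2}$)
$s{\left(X,K \right)} = X + X^{2}$
$y{\left(H,d \right)} = \frac{8}{3} - \frac{H \left(H + d\right)}{3}$ ($y{\left(H,d \right)} = \frac{8}{3} - \frac{H \left(d + H\right)}{3} = \frac{8}{3} - \frac{H \left(H + d\right)}{3}$)
$\left(s{\left(Z{\left(-4 \right)},-3 \right)} - 233\right) y{\left(14,-29 \right)} = \left(1 \left(1 + 1\right) - 233\right) \left(\frac{8}{3} - \frac{14^{2}}{3} - \frac{14}{3} \left(-29\right)\right) = \left(1 \cdot 2 - 233\right) \left(\frac{8}{3} - \frac{196}{3} + \frac{406}{3}\right) = \left(2 - 233\right) \left(\frac{8}{3} - \frac{196}{3} + \frac{406}{3}\right) = \left(-231\right) \frac{218}{3} = -16786$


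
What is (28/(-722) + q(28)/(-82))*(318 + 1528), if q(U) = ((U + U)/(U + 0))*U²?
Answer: -523521908/14801 ≈ -35371.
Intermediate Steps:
q(U) = 2*U² (q(U) = ((2*U)/U)*U² = 2*U²)
(28/(-722) + q(28)/(-82))*(318 + 1528) = (28/(-722) + (2*28²)/(-82))*(318 + 1528) = (28*(-1/722) + (2*784)*(-1/82))*1846 = (-14/361 + 1568*(-1/82))*1846 = (-14/361 - 784/41)*1846 = -283598/14801*1846 = -523521908/14801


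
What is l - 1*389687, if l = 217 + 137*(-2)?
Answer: -389744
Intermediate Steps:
l = -57 (l = 217 - 274 = -57)
l - 1*389687 = -57 - 1*389687 = -57 - 389687 = -389744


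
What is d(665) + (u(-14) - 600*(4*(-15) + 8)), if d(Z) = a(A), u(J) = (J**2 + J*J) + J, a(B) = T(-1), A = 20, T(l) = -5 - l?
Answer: 31574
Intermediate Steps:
a(B) = -4 (a(B) = -5 - 1*(-1) = -5 + 1 = -4)
u(J) = J + 2*J**2 (u(J) = (J**2 + J**2) + J = 2*J**2 + J = J + 2*J**2)
d(Z) = -4
d(665) + (u(-14) - 600*(4*(-15) + 8)) = -4 + (-14*(1 + 2*(-14)) - 600*(4*(-15) + 8)) = -4 + (-14*(1 - 28) - 600*(-60 + 8)) = -4 + (-14*(-27) - 600*(-52)) = -4 + (378 + 31200) = -4 + 31578 = 31574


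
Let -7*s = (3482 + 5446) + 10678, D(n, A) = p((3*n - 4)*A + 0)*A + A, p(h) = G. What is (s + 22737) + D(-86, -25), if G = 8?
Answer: 137978/7 ≈ 19711.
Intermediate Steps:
p(h) = 8
D(n, A) = 9*A (D(n, A) = 8*A + A = 9*A)
s = -19606/7 (s = -((3482 + 5446) + 10678)/7 = -(8928 + 10678)/7 = -⅐*19606 = -19606/7 ≈ -2800.9)
(s + 22737) + D(-86, -25) = (-19606/7 + 22737) + 9*(-25) = 139553/7 - 225 = 137978/7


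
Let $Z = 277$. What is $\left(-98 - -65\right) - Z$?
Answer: $-310$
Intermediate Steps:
$\left(-98 - -65\right) - Z = \left(-98 - -65\right) - 277 = \left(-98 + 65\right) - 277 = -33 - 277 = -310$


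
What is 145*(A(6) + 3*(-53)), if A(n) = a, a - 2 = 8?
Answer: -21605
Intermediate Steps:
a = 10 (a = 2 + 8 = 10)
A(n) = 10
145*(A(6) + 3*(-53)) = 145*(10 + 3*(-53)) = 145*(10 - 159) = 145*(-149) = -21605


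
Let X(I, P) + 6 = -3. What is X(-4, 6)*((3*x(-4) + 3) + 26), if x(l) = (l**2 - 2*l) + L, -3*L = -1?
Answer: -918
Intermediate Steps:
X(I, P) = -9 (X(I, P) = -6 - 3 = -9)
L = 1/3 (L = -1/3*(-1) = 1/3 ≈ 0.33333)
x(l) = 1/3 + l**2 - 2*l (x(l) = (l**2 - 2*l) + 1/3 = 1/3 + l**2 - 2*l)
X(-4, 6)*((3*x(-4) + 3) + 26) = -9*((3*(1/3 + (-4)**2 - 2*(-4)) + 3) + 26) = -9*((3*(1/3 + 16 + 8) + 3) + 26) = -9*((3*(73/3) + 3) + 26) = -9*((73 + 3) + 26) = -9*(76 + 26) = -9*102 = -918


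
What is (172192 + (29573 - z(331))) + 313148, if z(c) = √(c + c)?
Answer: 514913 - √662 ≈ 5.1489e+5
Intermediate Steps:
z(c) = √2*√c (z(c) = √(2*c) = √2*√c)
(172192 + (29573 - z(331))) + 313148 = (172192 + (29573 - √2*√331)) + 313148 = (172192 + (29573 - √662)) + 313148 = (201765 - √662) + 313148 = 514913 - √662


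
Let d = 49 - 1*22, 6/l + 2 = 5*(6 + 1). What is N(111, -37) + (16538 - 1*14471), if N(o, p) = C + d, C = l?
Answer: 23036/11 ≈ 2094.2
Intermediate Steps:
l = 2/11 (l = 6/(-2 + 5*(6 + 1)) = 6/(-2 + 5*7) = 6/(-2 + 35) = 6/33 = 6*(1/33) = 2/11 ≈ 0.18182)
C = 2/11 ≈ 0.18182
d = 27 (d = 49 - 22 = 27)
N(o, p) = 299/11 (N(o, p) = 2/11 + 27 = 299/11)
N(111, -37) + (16538 - 1*14471) = 299/11 + (16538 - 1*14471) = 299/11 + (16538 - 14471) = 299/11 + 2067 = 23036/11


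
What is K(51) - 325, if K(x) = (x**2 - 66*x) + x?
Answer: -1039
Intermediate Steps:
K(x) = x**2 - 65*x
K(51) - 325 = 51*(-65 + 51) - 325 = 51*(-14) - 325 = -714 - 325 = -1039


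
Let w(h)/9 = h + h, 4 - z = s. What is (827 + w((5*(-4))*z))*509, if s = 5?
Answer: 604183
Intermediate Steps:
z = -1 (z = 4 - 1*5 = 4 - 5 = -1)
w(h) = 18*h (w(h) = 9*(h + h) = 9*(2*h) = 18*h)
(827 + w((5*(-4))*z))*509 = (827 + 18*((5*(-4))*(-1)))*509 = (827 + 18*(-20*(-1)))*509 = (827 + 18*20)*509 = (827 + 360)*509 = 1187*509 = 604183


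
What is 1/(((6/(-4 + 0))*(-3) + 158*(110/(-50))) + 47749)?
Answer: 10/474059 ≈ 2.1094e-5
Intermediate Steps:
1/(((6/(-4 + 0))*(-3) + 158*(110/(-50))) + 47749) = 1/(((6/(-4))*(-3) + 158*(110*(-1/50))) + 47749) = 1/((-1/4*6*(-3) + 158*(-11/5)) + 47749) = 1/((-3/2*(-3) - 1738/5) + 47749) = 1/((9/2 - 1738/5) + 47749) = 1/(-3431/10 + 47749) = 1/(474059/10) = 10/474059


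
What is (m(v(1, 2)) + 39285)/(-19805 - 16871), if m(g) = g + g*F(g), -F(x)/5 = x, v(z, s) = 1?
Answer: -39281/36676 ≈ -1.0710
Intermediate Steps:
F(x) = -5*x
m(g) = g - 5*g² (m(g) = g + g*(-5*g) = g - 5*g²)
(m(v(1, 2)) + 39285)/(-19805 - 16871) = (1*(1 - 5*1) + 39285)/(-19805 - 16871) = (1*(1 - 5) + 39285)/(-36676) = (1*(-4) + 39285)*(-1/36676) = (-4 + 39285)*(-1/36676) = 39281*(-1/36676) = -39281/36676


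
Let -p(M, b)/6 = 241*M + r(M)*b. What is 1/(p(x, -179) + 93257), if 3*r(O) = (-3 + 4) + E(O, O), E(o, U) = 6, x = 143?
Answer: -1/111015 ≈ -9.0078e-6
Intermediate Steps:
r(O) = 7/3 (r(O) = ((-3 + 4) + 6)/3 = (1 + 6)/3 = (⅓)*7 = 7/3)
p(M, b) = -1446*M - 14*b (p(M, b) = -6*(241*M + 7*b/3) = -1446*M - 14*b)
1/(p(x, -179) + 93257) = 1/((-1446*143 - 14*(-179)) + 93257) = 1/((-206778 + 2506) + 93257) = 1/(-204272 + 93257) = 1/(-111015) = -1/111015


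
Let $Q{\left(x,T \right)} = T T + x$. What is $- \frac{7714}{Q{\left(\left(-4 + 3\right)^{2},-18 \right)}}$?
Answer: $- \frac{7714}{325} \approx -23.735$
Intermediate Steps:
$Q{\left(x,T \right)} = x + T^{2}$ ($Q{\left(x,T \right)} = T^{2} + x = x + T^{2}$)
$- \frac{7714}{Q{\left(\left(-4 + 3\right)^{2},-18 \right)}} = - \frac{7714}{\left(-4 + 3\right)^{2} + \left(-18\right)^{2}} = - \frac{7714}{\left(-1\right)^{2} + 324} = - \frac{7714}{1 + 324} = - \frac{7714}{325}$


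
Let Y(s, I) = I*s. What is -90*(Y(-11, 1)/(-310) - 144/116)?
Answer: 97569/899 ≈ 108.53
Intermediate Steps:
-90*(Y(-11, 1)/(-310) - 144/116) = -90*((1*(-11))/(-310) - 144/116) = -90*(-11*(-1/310) - 144*1/116) = -90*(11/310 - 36/29) = -90*(-10841/8990) = 97569/899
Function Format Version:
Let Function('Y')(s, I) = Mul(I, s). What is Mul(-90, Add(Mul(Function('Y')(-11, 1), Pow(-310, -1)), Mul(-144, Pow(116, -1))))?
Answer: Rational(97569, 899) ≈ 108.53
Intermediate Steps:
Mul(-90, Add(Mul(Function('Y')(-11, 1), Pow(-310, -1)), Mul(-144, Pow(116, -1)))) = Mul(-90, Add(Mul(Mul(1, -11), Pow(-310, -1)), Mul(-144, Pow(116, -1)))) = Mul(-90, Add(Mul(-11, Rational(-1, 310)), Mul(-144, Rational(1, 116)))) = Mul(-90, Add(Rational(11, 310), Rational(-36, 29))) = Mul(-90, Rational(-10841, 8990)) = Rational(97569, 899)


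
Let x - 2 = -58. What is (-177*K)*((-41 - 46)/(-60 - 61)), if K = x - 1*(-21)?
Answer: 538965/121 ≈ 4454.3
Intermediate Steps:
x = -56 (x = 2 - 58 = -56)
K = -35 (K = -56 - 1*(-21) = -56 + 21 = -35)
(-177*K)*((-41 - 46)/(-60 - 61)) = (-177*(-35))*((-41 - 46)/(-60 - 61)) = 6195*(-87/(-121)) = 6195*(-87*(-1/121)) = 6195*(87/121) = 538965/121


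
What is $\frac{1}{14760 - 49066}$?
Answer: $- \frac{1}{34306} \approx -2.9149 \cdot 10^{-5}$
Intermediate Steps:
$\frac{1}{14760 - 49066} = \frac{1}{-34306} = - \frac{1}{34306}$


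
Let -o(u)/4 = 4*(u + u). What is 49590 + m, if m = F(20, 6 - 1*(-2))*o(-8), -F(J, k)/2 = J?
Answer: 39350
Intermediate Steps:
o(u) = -32*u (o(u) = -16*(u + u) = -16*2*u = -32*u)
F(J, k) = -2*J
m = -10240 (m = (-2*20)*(-32*(-8)) = -40*256 = -10240)
49590 + m = 49590 - 10240 = 39350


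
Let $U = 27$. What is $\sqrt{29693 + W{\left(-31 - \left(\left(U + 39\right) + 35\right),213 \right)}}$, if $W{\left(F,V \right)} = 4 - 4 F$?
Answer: $5 \sqrt{1209} \approx 173.85$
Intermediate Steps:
$\sqrt{29693 + W{\left(-31 - \left(\left(U + 39\right) + 35\right),213 \right)}} = \sqrt{29693 - \left(-4 + 4 \left(-31 - \left(\left(27 + 39\right) + 35\right)\right)\right)} = \sqrt{29693 - \left(-4 + 4 \left(-31 - \left(66 + 35\right)\right)\right)} = \sqrt{29693 - \left(-4 + 4 \left(-31 - 101\right)\right)} = \sqrt{29693 + \left(4 - -528\right)} = \sqrt{29693 + \left(4 + 528\right)} = \sqrt{29693 + 532} = \sqrt{30225} = 5 \sqrt{1209}$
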